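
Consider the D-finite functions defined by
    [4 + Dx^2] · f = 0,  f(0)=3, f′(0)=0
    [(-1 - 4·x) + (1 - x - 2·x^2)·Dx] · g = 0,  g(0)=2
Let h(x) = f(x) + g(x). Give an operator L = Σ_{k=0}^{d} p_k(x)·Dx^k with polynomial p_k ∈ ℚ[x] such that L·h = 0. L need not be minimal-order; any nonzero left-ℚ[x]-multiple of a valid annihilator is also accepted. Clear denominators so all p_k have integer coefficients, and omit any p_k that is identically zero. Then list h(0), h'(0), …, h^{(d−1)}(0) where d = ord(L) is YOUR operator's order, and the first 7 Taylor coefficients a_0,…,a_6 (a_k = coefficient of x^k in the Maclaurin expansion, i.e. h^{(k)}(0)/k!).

L = (-68 - 304·x - 200·x^2 - 320·x^3 - 160·x^4 - 128·x^5) + (20 - 12·x - 24·x^2 - 8·x^3 - 48·x^4 - 96·x^5 - 64·x^6)·Dx + (-17 - 76·x - 50·x^2 - 80·x^3 - 40·x^4 - 32·x^5)·Dx^2 + (5 - 3·x - 6·x^2 - 2·x^3 - 12·x^4 - 24·x^5 - 16·x^6)·Dx^3  (order 3).
h: a_k = 5, 2, 0, 10, 24, 42, 1286/15, …
ICs: h(0) = 5, h′(0) = 2, h′′(0) = 0.

f: a_k = 3, 0, -6, 0, 2, 0, -4/15, …
g: a_k = 2, 2, 6, 10, 22, 42, 86, …
L₀ := lclm(L_f,L_g); ord L₀ ≤ 2+1.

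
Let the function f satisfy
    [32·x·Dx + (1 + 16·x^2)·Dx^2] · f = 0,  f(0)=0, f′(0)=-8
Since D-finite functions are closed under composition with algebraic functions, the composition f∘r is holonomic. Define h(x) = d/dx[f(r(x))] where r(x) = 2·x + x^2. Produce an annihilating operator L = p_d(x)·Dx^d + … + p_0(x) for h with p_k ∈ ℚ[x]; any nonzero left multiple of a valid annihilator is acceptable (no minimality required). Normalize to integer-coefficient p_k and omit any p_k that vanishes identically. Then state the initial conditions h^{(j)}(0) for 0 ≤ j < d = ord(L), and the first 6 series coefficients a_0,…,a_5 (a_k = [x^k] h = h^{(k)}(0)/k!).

f: a_k = 0, -8, 0, 128/3, 0, -2048/5, …
Change of var in L_f (x↦r) gives L₀.
Derive L from L₀ (diff closure).
L = (-1 + 128·x + 256·x^2 + 192·x^3 + 48·x^4) + (1 + x + 64·x^2 + 128·x^3 + 80·x^4 + 16·x^5)·Dx  (order 1).
h: a_k = -16, -16, 1024, 2048, -64256, -196352, …
ICs: h(0) = -16.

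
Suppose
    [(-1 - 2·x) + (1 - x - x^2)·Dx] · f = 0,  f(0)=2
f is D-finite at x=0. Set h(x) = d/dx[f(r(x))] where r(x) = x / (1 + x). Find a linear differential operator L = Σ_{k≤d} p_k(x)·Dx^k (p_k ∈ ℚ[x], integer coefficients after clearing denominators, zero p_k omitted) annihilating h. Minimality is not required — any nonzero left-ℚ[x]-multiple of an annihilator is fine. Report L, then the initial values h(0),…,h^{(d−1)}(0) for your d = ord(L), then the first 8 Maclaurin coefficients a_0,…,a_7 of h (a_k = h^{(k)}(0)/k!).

L = (2 + 6·x + 12·x^2 + 6·x^3) + (-1 - 5·x - 6·x^2 + x^3 + 3·x^4)·Dx  (order 1).
h: a_k = 2, 4, 0, 8, -10, 24, -42, 80, …
ICs: h(0) = 2.

f: a_k = 2, 2, 4, 6, 10, 16, 26, 42, …
L₀ from L_f via x↦r, Dx↦r'^{-1}Dx.
Derive L from L₀ (diff closure).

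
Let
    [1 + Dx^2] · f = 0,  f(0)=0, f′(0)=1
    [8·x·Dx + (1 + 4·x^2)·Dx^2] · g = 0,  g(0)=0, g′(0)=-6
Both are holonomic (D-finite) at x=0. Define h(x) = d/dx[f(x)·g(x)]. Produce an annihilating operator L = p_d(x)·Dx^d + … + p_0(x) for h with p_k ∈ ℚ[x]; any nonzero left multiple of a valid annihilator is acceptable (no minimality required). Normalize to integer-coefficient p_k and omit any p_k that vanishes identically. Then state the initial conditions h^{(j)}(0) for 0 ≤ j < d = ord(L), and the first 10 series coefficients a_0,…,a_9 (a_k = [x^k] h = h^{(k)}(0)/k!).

f: a_k = 0, 1, 0, -1/6, 0, 1/120, 0, -1/5040, 0, 1/362880, …
g: a_k = 0, -6, 0, 8, 0, -96/5, 0, 384/7, 0, -512/3, …
Sym-product of L_f,L_g gives L₀ (≤ ord 4).
Differentiate: ansatz ord ≤ ord L₀ ⇒ L.
L = (3893 + 34584·x^2 + 286832·x^4 + 57600·x^6 + 768·x^8 - 10240·x^10 + 4096·x^12) + (2192·x + 44864·x^3 + 156160·x^5 + 51200·x^7 + 20480·x^9 + 16384·x^11)·Dx + (3978 + 36208·x^2 + 296160·x^4 + 76288·x^6 + 9728·x^8 - 4096·x^10 + 8192·x^12)·Dx^2 + (2192·x + 44864·x^3 + 156160·x^5 + 51200·x^7 + 20480·x^9 + 16384·x^11)·Dx^3 + (85 + 1624·x^2 + 9328·x^4 + 18688·x^6 + 8960·x^8 + 6144·x^10 + 4096·x^12)·Dx^4  (order 4).
h: a_k = 0, -12, 0, 36, 0, -247/2, 0, 465, 0, -54423269/30240, …
ICs: h(0) = 0, h′(0) = -12, h′′(0) = 0, h′′′(0) = 216.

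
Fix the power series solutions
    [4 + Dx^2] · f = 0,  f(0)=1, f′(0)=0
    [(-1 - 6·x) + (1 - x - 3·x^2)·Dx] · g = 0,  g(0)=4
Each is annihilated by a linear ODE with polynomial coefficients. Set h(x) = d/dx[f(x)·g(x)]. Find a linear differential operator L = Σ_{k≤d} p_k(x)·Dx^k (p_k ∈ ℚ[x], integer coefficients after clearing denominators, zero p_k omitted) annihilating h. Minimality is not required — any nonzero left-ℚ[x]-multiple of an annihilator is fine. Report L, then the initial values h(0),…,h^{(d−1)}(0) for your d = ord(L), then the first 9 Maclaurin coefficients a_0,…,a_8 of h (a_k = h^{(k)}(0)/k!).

f: a_k = 1, 0, -2, 0, 2/3, 0, -4/45, 0, 2/315, …
g: a_k = 4, 4, 16, 28, 76, 160, 388, 868, 2032, …
L₀ := L_f ⊗_s L_g (sym. prod.), ord ≤ 2.
h₀' ⇒ L via d/dx closure of L₀.
L = (10 - 16·x - 40·x^2 + 48·x^3 + 72·x^4) + (5 + 34·x + 36·x^2 + 72·x^3)·Dx + (-1 - x - x^2 + 12·x^3 + 18·x^4)·Dx^2  (order 2).
h: a_k = 4, 16, 60, 560/3, 1600/3, 22168/15, 178388/45, 657856/63, 946324/35, …
ICs: h(0) = 4, h′(0) = 16.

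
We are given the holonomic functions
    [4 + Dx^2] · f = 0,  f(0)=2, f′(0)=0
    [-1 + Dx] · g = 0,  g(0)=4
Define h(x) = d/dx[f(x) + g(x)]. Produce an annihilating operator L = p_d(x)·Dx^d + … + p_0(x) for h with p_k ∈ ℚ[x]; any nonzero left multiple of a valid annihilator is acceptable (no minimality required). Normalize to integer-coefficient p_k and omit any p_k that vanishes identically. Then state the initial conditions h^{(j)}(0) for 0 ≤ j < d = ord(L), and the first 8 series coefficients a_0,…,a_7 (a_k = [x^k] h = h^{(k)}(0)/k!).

L = 4 - 4·Dx + Dx^2 - Dx^3  (order 3).
h: a_k = 4, -4, 2, 6, 1/6, -31/30, 1/180, 43/420, …
ICs: h(0) = 4, h′(0) = -4, h′′(0) = 4.

f: a_k = 2, 0, -4, 0, 4/3, 0, -8/45, 0, …
g: a_k = 4, 4, 2, 2/3, 1/6, 1/30, 1/180, 1/1260, …
f+g: L₀ = lclm(L_f,L_g), ord ≤ 2+1.
h=h₀': d/dx-closure on L₀ ⇒ L.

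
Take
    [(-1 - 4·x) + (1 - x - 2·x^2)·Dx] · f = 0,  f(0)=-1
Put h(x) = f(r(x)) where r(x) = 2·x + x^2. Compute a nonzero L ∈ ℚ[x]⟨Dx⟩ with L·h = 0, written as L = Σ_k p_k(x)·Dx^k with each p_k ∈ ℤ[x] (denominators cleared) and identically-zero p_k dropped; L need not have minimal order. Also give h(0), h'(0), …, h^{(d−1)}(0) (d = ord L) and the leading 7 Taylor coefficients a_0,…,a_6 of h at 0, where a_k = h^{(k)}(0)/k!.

L = (2 + 16·x + 8·x^2) + (-1 + 3·x + 6·x^2 + 2·x^3)·Dx  (order 1).
h: a_k = -1, -2, -13, -52, -239, -1054, -4701, …
ICs: h(0) = -1.

f: a_k = -1, -1, -3, -5, -11, -21, -43, …
L₀ from L_f via x↦r, Dx↦r'^{-1}Dx.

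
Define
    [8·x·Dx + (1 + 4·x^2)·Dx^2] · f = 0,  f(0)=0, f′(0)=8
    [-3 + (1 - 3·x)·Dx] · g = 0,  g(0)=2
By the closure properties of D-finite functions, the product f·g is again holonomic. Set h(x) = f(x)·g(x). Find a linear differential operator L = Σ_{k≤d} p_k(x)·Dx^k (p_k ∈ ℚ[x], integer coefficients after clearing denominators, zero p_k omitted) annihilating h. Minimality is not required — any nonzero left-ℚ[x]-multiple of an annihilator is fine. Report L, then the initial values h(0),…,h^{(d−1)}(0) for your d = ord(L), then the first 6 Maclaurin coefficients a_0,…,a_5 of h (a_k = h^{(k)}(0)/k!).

L = 24·x + (6 - 8·x + 48·x^2)·Dx + (-1 + 3·x - 4·x^2 + 12·x^3)·Dx^2  (order 2).
h: a_k = 0, 16, 48, 368/3, 368, 5776/5, …
ICs: h(0) = 0, h′(0) = 16.

f: a_k = 0, 8, 0, -32/3, 0, 128/5, …
g: a_k = 2, 6, 18, 54, 162, 486, …
Sym-product of L_f,L_g gives L₀ (≤ ord 2).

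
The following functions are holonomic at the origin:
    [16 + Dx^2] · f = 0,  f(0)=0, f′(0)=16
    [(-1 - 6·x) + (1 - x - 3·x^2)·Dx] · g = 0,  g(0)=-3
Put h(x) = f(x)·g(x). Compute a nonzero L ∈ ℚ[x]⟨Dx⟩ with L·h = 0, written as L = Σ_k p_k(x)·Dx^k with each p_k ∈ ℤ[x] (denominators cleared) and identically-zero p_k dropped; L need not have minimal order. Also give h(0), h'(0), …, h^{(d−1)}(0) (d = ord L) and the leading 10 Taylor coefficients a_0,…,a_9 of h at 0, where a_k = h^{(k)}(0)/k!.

L = (-10 + 16·x + 48·x^2) + (2 + 12·x)·Dx + (-1 + x + 3·x^2)·Dx^2  (order 2).
h: a_k = 0, -48, -48, -64, -208, -2512/5, -5632/5, -272432/105, -627248/105, -13009088/945, …
ICs: h(0) = 0, h′(0) = -48.

f: a_k = 0, 16, 0, -128/3, 0, 512/15, 0, -4096/315, 0, 8192/2835, …
g: a_k = -3, -3, -12, -21, -57, -120, -291, -651, -1524, -3477, …
L₀ := L_f ⊗_s L_g (sym. prod.), ord ≤ 2.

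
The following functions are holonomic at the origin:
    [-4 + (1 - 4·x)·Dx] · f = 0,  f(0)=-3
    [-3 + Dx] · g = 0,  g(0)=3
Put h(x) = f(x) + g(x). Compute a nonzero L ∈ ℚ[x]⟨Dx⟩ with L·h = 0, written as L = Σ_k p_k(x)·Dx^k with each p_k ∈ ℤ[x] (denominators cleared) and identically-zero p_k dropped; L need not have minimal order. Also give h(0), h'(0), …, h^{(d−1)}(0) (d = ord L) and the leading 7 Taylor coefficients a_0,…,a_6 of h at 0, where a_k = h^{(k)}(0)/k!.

L = (-60 - 144·x) + (23 + 72·x - 144·x^2)·Dx + (-1 - 8·x + 48·x^2)·Dx^2  (order 2).
h: a_k = 0, -3, -69/2, -357/2, -6063/8, -122637/40, -982797/80, …
ICs: h(0) = 0, h′(0) = -3.

f: a_k = -3, -12, -48, -192, -768, -3072, -12288, …
g: a_k = 3, 9, 27/2, 27/2, 81/8, 243/40, 243/80, …
f+g: L₀ = lclm(L_f,L_g), ord ≤ 1+1.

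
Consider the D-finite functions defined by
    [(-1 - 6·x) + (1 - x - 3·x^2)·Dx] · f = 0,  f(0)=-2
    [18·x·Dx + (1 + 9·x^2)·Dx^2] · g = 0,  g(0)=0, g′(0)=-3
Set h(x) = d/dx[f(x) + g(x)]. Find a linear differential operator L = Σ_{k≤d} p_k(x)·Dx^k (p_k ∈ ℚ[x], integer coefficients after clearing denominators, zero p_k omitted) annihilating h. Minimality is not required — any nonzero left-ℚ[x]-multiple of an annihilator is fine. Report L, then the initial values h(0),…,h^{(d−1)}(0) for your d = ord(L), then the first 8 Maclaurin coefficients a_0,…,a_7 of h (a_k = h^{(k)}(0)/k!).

L = (-72 + 288·x + 4428·x^2 + 9720·x^3 + 33534·x^4 + 13122·x^6) + (30 + 180·x + 144·x^2 + 1728·x^3 + 9153·x^4 + 23814·x^5 + 2187·x^6 + 13122·x^7)·Dx + (-4 - 14·x - 114·x^2 + 36·x^3 - 459·x^4 + 1539·x^5 + 2430·x^6 + 729·x^7 + 2187·x^8)·Dx^2  (order 2).
h: a_k = -5, -16, -15, -152, -643, -1164, -851, -8128, …
ICs: h(0) = -5, h′(0) = -16.

f: a_k = -2, -2, -8, -14, -38, -80, -194, -434, …
g: a_k = 0, -3, 0, 9, 0, -243/5, 0, 2187/7, …
L₀ := lclm(L_f,L_g); ord L₀ ≤ 1+2.
h=h₀': d/dx-closure on L₀ ⇒ L.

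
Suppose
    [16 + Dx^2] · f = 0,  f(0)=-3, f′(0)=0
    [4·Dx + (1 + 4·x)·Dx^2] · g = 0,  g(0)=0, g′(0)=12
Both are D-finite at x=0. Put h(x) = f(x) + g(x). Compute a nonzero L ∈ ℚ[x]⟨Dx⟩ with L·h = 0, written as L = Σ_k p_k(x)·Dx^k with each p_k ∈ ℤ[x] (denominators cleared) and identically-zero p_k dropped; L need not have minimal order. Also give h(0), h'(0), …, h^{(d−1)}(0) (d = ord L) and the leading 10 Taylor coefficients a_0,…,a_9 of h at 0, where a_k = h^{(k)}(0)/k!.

L = (448 + 512·x + 1024·x^2)·Dx + (48 + 320·x + 768·x^2 + 1024·x^3)·Dx^2 + (28 + 32·x + 64·x^2)·Dx^3 + (3 + 20·x + 48·x^2 + 64·x^3)·Dx^4  (order 4).
h: a_k = -3, 12, 0, 64, -224, 3072/5, -30464/15, 49152/7, -2580992/105, 262144/3, …
ICs: h(0) = -3, h′(0) = 12, h′′(0) = 0, h′′′(0) = 384.

f: a_k = -3, 0, 24, 0, -32, 0, 256/15, 0, -512/105, 0, …
g: a_k = 0, 12, -24, 64, -192, 3072/5, -2048, 49152/7, -24576, 262144/3, …
Sum ⇒ L₀ = lclm(L_f,L_g) in ℚ(x)⟨Dx⟩.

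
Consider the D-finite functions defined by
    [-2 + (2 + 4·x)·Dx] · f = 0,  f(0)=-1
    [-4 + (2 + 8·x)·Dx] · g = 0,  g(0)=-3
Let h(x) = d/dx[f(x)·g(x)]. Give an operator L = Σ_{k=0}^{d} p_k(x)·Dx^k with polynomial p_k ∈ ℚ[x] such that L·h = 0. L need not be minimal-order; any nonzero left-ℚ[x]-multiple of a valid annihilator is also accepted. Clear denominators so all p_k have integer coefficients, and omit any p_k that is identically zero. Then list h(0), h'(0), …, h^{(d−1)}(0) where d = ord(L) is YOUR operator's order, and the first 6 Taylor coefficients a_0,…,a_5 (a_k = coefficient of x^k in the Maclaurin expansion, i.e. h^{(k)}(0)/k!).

L = -1 + (-3 - 26·x - 72·x^2 - 64·x^3)·Dx  (order 1).
h: a_k = 9, -3, 27/2, -111/2, 1755/8, -6813/8, …
ICs: h(0) = 9.

f: a_k = -1, -1, 1/2, -1/2, 5/8, -7/8, …
g: a_k = -3, -6, 6, -12, 30, -84, …
L₀ := L_f ⊗_s L_g (sym. prod.), ord ≤ 1.
Differentiate: ansatz ord ≤ ord L₀ ⇒ L.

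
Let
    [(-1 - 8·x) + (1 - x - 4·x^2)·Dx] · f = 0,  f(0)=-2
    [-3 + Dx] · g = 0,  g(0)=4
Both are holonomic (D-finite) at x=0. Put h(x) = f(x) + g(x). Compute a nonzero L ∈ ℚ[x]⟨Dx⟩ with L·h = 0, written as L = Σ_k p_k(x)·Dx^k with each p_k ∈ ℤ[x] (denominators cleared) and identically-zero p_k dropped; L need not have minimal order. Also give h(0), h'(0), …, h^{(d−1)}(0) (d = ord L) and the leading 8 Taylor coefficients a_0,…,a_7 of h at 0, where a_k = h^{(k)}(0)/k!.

f: a_k = -2, -2, -10, -18, -58, -130, -362, -882, …
g: a_k = 4, 12, 18, 18, 27/2, 81/10, 81/20, 243/140, …
f+g: L₀ = lclm(L_f,L_g), ord ≤ 1+1.
L = (-21 - 9·x - 396·x^2 - 288·x^3) + (1 + 42·x + 159·x^2 - 72·x^3 - 144·x^4)·Dx + (2 - 13·x - 9·x^2 + 56·x^3 + 48·x^4)·Dx^2  (order 2).
h: a_k = 2, 10, 8, 0, -89/2, -1219/10, -7159/20, -123237/140, …
ICs: h(0) = 2, h′(0) = 10.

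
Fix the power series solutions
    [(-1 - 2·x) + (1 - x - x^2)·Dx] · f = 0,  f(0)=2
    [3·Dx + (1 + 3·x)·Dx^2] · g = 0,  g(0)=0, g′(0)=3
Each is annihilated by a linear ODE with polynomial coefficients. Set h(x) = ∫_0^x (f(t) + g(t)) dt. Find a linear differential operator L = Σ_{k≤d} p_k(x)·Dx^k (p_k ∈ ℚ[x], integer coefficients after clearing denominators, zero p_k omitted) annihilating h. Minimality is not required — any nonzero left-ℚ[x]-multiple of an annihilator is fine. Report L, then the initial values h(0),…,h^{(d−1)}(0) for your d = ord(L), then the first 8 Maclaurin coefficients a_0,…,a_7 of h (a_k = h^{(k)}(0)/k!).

f: a_k = 2, 2, 4, 6, 10, 16, 26, 42, …
g: a_k = 0, 3, -9/2, 9, -81/4, 243/5, -243/2, 2187/7, …
L₀ := lclm(L_f,L_g); ord L₀ ≤ 1+2.
h=∫₀ˣh₀: take L = L₀·Dx.
L = (126 + 342·x + 468·x^2 + 180·x^3 + 108·x^4)·Dx^2 + (156·x + 576·x^2 + 672·x^3 + 378·x^4 + 180·x^5)·Dx^3 + (-7 - 35·x - 29·x^2 + 63·x^3 + 99·x^4 + 93·x^5 + 36·x^6)·Dx^4  (order 4).
h: a_k = 0, 2, 5/2, -1/6, 15/4, -41/20, 323/30, -191/14, …
ICs: h(0) = 0, h′(0) = 2, h′′(0) = 5, h′′′(0) = -1.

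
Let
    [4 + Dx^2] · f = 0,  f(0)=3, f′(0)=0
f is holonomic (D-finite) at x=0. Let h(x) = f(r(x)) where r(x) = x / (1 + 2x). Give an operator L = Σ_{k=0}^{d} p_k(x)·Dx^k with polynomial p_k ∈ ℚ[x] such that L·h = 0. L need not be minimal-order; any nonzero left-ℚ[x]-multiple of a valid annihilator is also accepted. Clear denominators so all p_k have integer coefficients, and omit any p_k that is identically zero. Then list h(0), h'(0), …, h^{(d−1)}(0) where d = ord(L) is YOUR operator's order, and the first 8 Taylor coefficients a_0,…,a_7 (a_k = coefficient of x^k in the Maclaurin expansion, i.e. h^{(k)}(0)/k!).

L = 4 + (4 + 24·x + 48·x^2 + 32·x^3)·Dx + (1 + 8·x + 24·x^2 + 32·x^3 + 16·x^4)·Dx^2  (order 2).
h: a_k = 3, 0, -6, 24, -70, 176, -6004/15, 4176/5, …
ICs: h(0) = 3, h′(0) = 0.

f: a_k = 3, 0, -6, 0, 2, 0, -4/15, 0, …
L₀ from L_f via x↦r, Dx↦r'^{-1}Dx.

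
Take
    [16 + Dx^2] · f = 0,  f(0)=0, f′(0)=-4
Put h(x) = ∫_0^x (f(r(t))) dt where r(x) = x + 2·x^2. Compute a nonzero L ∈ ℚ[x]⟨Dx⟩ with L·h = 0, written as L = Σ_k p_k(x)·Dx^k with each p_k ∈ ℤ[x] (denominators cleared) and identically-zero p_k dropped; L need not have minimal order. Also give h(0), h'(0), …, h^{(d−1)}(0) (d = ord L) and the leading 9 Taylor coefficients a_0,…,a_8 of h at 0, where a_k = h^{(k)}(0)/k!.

f: a_k = 0, -4, 0, 32/3, 0, -128/15, 0, 1024/315, 0, …
f∘r: x↦r, Dx↦Dx/r' in L_f ⇒ L₀.
Integrate: L := L₀·Dx.
L = (16 + 192·x + 768·x^2 + 1024·x^3)·Dx - 4·Dx^2 + (1 + 4·x)·Dx^3  (order 3).
h: a_k = 0, 0, -2, -8/3, 8/3, 64/5, 896/45, 0, -13312/315, …
ICs: h(0) = 0, h′(0) = 0, h′′(0) = -4.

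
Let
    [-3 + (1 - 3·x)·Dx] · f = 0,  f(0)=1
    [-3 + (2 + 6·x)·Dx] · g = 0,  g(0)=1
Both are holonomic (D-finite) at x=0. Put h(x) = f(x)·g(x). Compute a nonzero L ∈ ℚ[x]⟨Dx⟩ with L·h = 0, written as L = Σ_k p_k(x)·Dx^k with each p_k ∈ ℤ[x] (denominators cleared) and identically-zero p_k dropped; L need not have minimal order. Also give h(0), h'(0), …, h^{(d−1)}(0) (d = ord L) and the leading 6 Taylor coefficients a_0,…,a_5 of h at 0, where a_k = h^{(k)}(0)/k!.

L = (9 + 9·x) + (-2 + 18·x^2)·Dx  (order 1).
h: a_k = 1, 9/2, 99/8, 621/16, 14499/128, 88695/256, …
ICs: h(0) = 1.

f: a_k = 1, 3, 9, 27, 81, 243, …
g: a_k = 1, 3/2, -9/8, 27/16, -405/128, 1701/256, …
Sym-product of L_f,L_g gives L₀ (≤ ord 1).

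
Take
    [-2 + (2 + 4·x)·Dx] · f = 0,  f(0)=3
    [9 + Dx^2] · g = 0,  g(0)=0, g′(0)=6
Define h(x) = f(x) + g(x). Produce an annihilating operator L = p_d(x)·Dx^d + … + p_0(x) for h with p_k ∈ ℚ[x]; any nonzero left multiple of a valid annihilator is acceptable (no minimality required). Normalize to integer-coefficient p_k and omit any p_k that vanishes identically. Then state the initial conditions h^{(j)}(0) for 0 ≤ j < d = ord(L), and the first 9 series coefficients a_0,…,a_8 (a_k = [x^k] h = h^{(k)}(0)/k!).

f: a_k = 3, 3, -3/2, 3/2, -15/8, 21/8, -63/16, 99/16, -1287/128, …
g: a_k = 0, 6, 0, -9, 0, 81/20, 0, -243/280, 0, …
f+g: L₀ = lclm(L_f,L_g), ord ≤ 1+2.
L = (-27 - 81·x - 81·x^2) + (18 + 117·x + 243·x^2 + 162·x^3)·Dx + (-3 - 9·x - 9·x^2)·Dx^2 + (2 + 13·x + 27·x^2 + 18·x^3)·Dx^3  (order 3).
h: a_k = 3, 9, -3/2, -15/2, -15/8, 267/40, -63/16, 2979/560, -1287/128, …
ICs: h(0) = 3, h′(0) = 9, h′′(0) = -3.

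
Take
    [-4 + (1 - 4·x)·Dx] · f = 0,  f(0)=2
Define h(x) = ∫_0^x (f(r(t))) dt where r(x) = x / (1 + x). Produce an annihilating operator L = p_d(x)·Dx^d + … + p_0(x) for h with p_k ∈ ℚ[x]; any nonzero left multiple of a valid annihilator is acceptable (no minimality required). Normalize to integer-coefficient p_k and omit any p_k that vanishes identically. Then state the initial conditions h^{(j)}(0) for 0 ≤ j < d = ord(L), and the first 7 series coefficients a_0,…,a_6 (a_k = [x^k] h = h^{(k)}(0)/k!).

f: a_k = 2, 8, 32, 128, 512, 2048, 8192, …
Substitute x→r, Dx→(1/r')Dx; clear ⇒ L₀.
h=∫h₀ ⇒ L = L₀·Dx.
L = 4·Dx + (-1 + 2·x + 3·x^2)·Dx^2  (order 2).
h: a_k = 0, 2, 4, 8, 18, 216/5, 108, …
ICs: h(0) = 0, h′(0) = 2.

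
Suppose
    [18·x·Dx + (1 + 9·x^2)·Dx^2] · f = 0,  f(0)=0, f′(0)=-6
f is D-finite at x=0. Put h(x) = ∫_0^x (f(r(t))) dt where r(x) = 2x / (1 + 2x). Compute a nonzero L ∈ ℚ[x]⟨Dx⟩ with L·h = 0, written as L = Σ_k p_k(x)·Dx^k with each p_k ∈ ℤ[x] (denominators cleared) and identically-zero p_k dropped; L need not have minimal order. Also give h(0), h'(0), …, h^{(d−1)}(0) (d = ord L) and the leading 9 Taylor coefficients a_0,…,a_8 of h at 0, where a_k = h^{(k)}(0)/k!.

f: a_k = 0, -6, 0, 18, 0, -486/5, 0, 4374/7, 0, …
Change of var in L_f (x↦r) gives L₀.
∫: right-multiply L₀ by Dx.
L = (4 + 80·x)·Dx^2 + (1 + 4·x + 40·x^2)·Dx^3  (order 3).
h: a_k = 0, 0, -6, 8, 24, -768/5, 128/5, 19968/7, -63744/7, …
ICs: h(0) = 0, h′(0) = 0, h′′(0) = -12.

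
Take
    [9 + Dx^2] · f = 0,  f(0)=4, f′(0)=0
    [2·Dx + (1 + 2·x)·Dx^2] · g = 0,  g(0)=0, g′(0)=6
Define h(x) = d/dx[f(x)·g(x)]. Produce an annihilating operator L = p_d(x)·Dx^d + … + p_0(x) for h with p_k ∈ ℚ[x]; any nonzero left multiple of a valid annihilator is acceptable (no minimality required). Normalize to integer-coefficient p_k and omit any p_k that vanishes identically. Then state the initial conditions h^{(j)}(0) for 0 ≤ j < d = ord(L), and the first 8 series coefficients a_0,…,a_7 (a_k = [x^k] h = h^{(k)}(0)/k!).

L = (-1890 - 5103·x + 24057·x^2 + 163296·x^3 + 344088·x^4 + 314928·x^5 + 104976·x^6) + (-297 + 1998·x + 19440·x^2 + 51840·x^3 + 58320·x^4 + 23328·x^5)·Dx + (-147 + 738·x + 11106·x^2 + 44064·x^3 + 80352·x^4 + 69984·x^5 + 23328·x^6)·Dx^2 + (-33 + 222·x + 2160·x^2 + 5760·x^3 + 6480·x^4 + 2592·x^5)·Dx^3 + (7 + 145·x + 937·x^2 + 2880·x^3 + 4680·x^4 + 3888·x^5 + 1296·x^6)·Dx^4  (order 4).
h: a_k = 24, -48, -228, 240, 69, 42, -2973/10, 2172/5, …
ICs: h(0) = 24, h′(0) = -48, h′′(0) = -456, h′′′(0) = 1440.

f: a_k = 4, 0, -18, 0, 27/2, 0, -81/20, 0, …
g: a_k = 0, 6, -6, 8, -12, 96/5, -32, 384/7, …
f·g: L₀ = L_f ⊗_s L_g, ord ≤ 2·2.
h=h₀': d/dx-closure on L₀ ⇒ L.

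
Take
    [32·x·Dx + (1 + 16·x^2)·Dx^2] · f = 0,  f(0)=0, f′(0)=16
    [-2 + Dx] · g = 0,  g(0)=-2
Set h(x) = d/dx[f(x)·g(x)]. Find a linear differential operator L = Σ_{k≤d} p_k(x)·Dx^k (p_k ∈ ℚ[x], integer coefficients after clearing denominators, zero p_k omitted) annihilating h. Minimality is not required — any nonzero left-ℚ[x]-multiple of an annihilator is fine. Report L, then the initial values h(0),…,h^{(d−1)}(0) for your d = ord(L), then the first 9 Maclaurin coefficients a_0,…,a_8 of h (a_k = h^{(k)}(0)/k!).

L = (-28 - 128·x + 1664·x^2 - 2048·x^3 + 1024·x^4) + (12 + 96·x - 896·x^2 + 1536·x^3 - 1024·x^4)·Dx + (1 - 16·x + 32·x^2 - 256·x^3 + 256·x^4)·Dx^2  (order 2).
h: a_k = -32, -128, 320, 3584/3, -6592, -55040/3, 1633664/15, 88979456/315, -185829568/105, …
ICs: h(0) = -32, h′(0) = -128.

f: a_k = 0, 16, 0, -256/3, 0, 4096/5, 0, -65536/7, 0, …
g: a_k = -2, -4, -4, -8/3, -4/3, -8/15, -8/45, -16/315, -4/315, …
h₀=f·g: eliminate ⇒ L₀, order ≤ 2·1.
Differentiate: ansatz ord ≤ ord L₀ ⇒ L.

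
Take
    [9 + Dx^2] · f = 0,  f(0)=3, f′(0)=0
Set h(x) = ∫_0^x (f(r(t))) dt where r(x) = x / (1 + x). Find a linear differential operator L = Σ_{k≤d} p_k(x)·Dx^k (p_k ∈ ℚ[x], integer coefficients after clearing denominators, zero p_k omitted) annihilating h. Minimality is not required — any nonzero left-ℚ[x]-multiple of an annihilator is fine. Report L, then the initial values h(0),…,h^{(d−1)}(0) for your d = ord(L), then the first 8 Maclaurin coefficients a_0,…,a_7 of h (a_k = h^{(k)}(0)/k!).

f: a_k = 3, 0, -27/2, 0, 81/8, 0, -243/80, 0, …
f∘r: x↦r, Dx↦Dx/r' in L_f ⇒ L₀.
h=∫₀ˣh₀: take L = L₀·Dx.
L = 9·Dx + (2 + 6·x + 6·x^2 + 2·x^3)·Dx^2 + (1 + 4·x + 6·x^2 + 4·x^3 + x^4)·Dx^3  (order 3).
h: a_k = 0, 3, 0, -9/2, 27/4, -243/40, 9/4, 351/80, …
ICs: h(0) = 0, h′(0) = 3, h′′(0) = 0.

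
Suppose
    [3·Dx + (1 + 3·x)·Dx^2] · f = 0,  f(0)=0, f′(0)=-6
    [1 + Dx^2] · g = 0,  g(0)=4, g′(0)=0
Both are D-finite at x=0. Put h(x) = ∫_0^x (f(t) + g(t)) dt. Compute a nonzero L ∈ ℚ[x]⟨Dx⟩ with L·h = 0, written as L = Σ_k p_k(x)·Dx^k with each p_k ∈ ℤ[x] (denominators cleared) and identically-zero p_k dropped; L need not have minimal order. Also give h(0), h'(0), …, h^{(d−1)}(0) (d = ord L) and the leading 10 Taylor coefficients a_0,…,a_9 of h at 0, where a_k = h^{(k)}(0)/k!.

f: a_k = 0, -6, 9, -18, 81/2, -486/5, 243, -4374/7, 6561/4, -4374, …
g: a_k = 4, 0, -2, 0, 1/6, 0, -1/180, 0, 1/10080, 0, …
Sum ⇒ L₀ = lclm(L_f,L_g) in ℚ(x)⟨Dx⟩.
Integrate: L := L₀·Dx.
L = (165 + 18·x + 27·x^2)·Dx^2 + (19 + 63·x + 27·x^2 + 27·x^3)·Dx^3 + (165 + 18·x + 27·x^2)·Dx^4 + (19 + 63·x + 27·x^2 + 27·x^3)·Dx^5  (order 5).
h: a_k = 0, 4, -3, 7/3, -9/2, 122/15, -81/5, 43739/1260, -2187/28, 16533721/90720, …
ICs: h(0) = 0, h′(0) = 4, h′′(0) = -6, h′′′(0) = 14, h′′′′(0) = -108.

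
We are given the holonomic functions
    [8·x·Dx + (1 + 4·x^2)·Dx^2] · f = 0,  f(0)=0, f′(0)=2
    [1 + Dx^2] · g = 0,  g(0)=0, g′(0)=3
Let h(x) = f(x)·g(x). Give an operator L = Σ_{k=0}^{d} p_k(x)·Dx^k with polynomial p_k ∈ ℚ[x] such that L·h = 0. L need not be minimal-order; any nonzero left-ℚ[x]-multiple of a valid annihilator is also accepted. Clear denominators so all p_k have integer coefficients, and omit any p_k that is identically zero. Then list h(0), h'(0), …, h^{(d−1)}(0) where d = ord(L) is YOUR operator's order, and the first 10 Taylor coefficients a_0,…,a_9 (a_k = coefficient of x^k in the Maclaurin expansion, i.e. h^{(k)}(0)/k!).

f: a_k = 0, 2, 0, -8/3, 0, 32/5, 0, -128/7, 0, 512/9, …
g: a_k = 0, 3, 0, -1/2, 0, 1/40, 0, -1/1680, 0, 1/120960, …
Sym-product of L_f,L_g gives L₀ (≤ ord 4).
L = (85 + 944·x^2 + 416·x^4 + 256·x^6 + 256·x^8) + (144·x + 704·x^3 + 768·x^5 + 1024·x^7)·Dx + (90 + 992·x^2 + 576·x^4 + 512·x^6 + 512·x^8)·Dx^2 + (144·x + 704·x^3 + 768·x^5 + 1024·x^7)·Dx^3 + (5 + 48·x^2 + 160·x^4 + 256·x^6 + 256·x^8)·Dx^4  (order 4).
h: a_k = 0, 0, 6, 0, -9, 0, 247/12, 0, -465/8, 0, …
ICs: h(0) = 0, h′(0) = 0, h′′(0) = 12, h′′′(0) = 0.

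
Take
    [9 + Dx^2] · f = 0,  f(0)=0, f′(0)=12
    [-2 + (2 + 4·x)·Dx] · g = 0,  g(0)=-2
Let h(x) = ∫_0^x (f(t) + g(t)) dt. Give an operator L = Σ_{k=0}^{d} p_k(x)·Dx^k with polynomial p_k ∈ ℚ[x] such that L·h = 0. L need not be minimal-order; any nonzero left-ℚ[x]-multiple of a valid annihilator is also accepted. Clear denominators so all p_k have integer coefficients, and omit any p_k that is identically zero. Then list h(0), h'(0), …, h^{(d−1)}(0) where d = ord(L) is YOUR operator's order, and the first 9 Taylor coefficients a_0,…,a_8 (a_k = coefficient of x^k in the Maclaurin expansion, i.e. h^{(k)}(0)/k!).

f: a_k = 0, 12, 0, -18, 0, 81/10, 0, -243/140, 0, …
g: a_k = -2, -2, 1, -1, 5/4, -7/4, 21/8, -33/8, 429/64, …
L₀ := lclm(L_f,L_g); ord L₀ ≤ 2+1.
Integrate: L := L₀·Dx.
L = (-54 - 162·x - 162·x^2)·Dx + (36 + 234·x + 486·x^2 + 324·x^3)·Dx^2 + (-6 - 18·x - 18·x^2)·Dx^3 + (4 + 26·x + 54·x^2 + 36·x^3)·Dx^4  (order 4).
h: a_k = 0, -2, 5, 1/3, -19/4, 1/4, 127/120, 3/8, -1641/2240, …
ICs: h(0) = 0, h′(0) = -2, h′′(0) = 10, h′′′(0) = 2.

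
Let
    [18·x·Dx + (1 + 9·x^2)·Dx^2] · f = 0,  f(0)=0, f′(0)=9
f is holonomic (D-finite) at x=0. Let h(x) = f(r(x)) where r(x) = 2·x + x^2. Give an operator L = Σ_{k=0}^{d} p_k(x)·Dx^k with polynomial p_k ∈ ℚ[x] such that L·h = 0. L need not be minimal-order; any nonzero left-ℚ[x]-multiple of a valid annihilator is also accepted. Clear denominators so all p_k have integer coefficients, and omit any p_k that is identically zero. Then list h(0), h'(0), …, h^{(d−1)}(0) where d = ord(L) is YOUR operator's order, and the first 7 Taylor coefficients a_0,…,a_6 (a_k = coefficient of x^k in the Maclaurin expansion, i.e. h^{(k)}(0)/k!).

f: a_k = 0, 9, 0, -27, 0, 729/5, 0, …
Substitute x→r, Dx→(1/r')Dx; clear ⇒ L₀.
L = (-1 + 72·x + 144·x^2 + 108·x^3 + 27·x^4)·Dx + (1 + x + 36·x^2 + 72·x^3 + 45·x^4 + 9·x^5)·Dx^2  (order 2).
h: a_k = 0, 18, 9, -216, -324, 22518/5, 11637, …
ICs: h(0) = 0, h′(0) = 18.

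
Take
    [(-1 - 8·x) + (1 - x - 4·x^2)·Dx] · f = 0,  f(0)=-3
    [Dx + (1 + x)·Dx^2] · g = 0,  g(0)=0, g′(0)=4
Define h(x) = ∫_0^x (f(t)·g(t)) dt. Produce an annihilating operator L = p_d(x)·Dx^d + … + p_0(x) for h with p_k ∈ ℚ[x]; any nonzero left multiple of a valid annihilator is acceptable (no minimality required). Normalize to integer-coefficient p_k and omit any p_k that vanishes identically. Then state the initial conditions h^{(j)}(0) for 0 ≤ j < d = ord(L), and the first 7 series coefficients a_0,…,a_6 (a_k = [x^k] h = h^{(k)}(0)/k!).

f: a_k = -3, -3, -15, -27, -87, -195, -543, …
g: a_k = 0, 4, -2, 4/3, -1, 4/5, -2/3, …
f·g: L₀ = L_f ⊗_s L_g, ord ≤ 1·2.
∫: right-multiply L₀ by Dx.
L = (9 + 16·x)·Dx + (1 + 19·x + 20·x^2)·Dx^2 + (-1 + 5·x^2 + 4·x^3)·Dx^3  (order 3).
h: a_k = 0, 0, -6, -2, -29/2, -79/5, -1567/30, …
ICs: h(0) = 0, h′(0) = 0, h′′(0) = -12.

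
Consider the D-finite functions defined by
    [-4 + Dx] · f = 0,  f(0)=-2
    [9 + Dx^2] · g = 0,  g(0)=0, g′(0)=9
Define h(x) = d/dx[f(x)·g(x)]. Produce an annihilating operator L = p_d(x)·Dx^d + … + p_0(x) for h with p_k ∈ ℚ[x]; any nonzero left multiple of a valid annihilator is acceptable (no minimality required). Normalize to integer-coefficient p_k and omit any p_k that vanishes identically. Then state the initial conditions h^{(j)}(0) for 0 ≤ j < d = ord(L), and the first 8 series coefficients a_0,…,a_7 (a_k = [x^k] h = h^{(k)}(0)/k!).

L = 25 - 8·Dx + Dx^2  (order 2).
h: a_k = -18, -144, -351, -336, 237/4, 2574/5, 25481/40, 2108/5, …
ICs: h(0) = -18, h′(0) = -144.

f: a_k = -2, -8, -16, -64/3, -64/3, -256/15, -512/45, -2048/315, …
g: a_k = 0, 9, 0, -27/2, 0, 243/40, 0, -729/560, …
f·g: L₀ = L_f ⊗_s L_g, ord ≤ 1·2.
Derive L from L₀ (diff closure).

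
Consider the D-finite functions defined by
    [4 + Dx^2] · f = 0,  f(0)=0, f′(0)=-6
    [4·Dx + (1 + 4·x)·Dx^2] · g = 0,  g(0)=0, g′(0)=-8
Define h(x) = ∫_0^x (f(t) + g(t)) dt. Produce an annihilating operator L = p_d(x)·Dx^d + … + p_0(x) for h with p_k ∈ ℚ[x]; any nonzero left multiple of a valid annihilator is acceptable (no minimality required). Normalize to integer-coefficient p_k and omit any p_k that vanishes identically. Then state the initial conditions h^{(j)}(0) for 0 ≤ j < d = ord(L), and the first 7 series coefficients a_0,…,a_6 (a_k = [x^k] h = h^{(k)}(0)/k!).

f: a_k = 0, -6, 0, 4, 0, -4/5, 0, …
g: a_k = 0, -8, 16, -128/3, 128, -2048/5, 4096/3, …
Sum ⇒ L₀ = lclm(L_f,L_g) in ℚ(x)⟨Dx⟩.
h=∫h₀ ⇒ L = L₀·Dx.
L = (400 + 128·x + 256·x^2)·Dx^2 + (36 + 176·x + 192·x^2 + 256·x^3)·Dx^3 + (100 + 32·x + 64·x^2)·Dx^4 + (9 + 44·x + 48·x^2 + 64·x^3)·Dx^5  (order 5).
h: a_k = 0, 0, -7, 16/3, -29/3, 128/5, -342/5, …
ICs: h(0) = 0, h′(0) = 0, h′′(0) = -14, h′′′(0) = 32, h′′′′(0) = -232.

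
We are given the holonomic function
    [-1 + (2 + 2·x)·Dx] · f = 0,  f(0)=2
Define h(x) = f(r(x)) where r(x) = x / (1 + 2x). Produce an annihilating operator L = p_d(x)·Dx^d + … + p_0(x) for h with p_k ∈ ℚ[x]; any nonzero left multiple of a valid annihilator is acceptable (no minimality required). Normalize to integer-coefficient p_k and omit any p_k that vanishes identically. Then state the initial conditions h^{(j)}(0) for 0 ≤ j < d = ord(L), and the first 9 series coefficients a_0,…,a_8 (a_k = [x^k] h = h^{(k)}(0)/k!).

f: a_k = 2, 1, -1/4, 1/8, -5/64, 7/128, -21/512, 33/1024, -429/16384, …
h₀=f(r): pull back L_f along r ⇒ L₀.
L = -1 + (2 + 10·x + 12·x^2)·Dx  (order 1).
h: a_k = 2, 1, -9/4, 41/8, -757/64, 3543/128, -33645/512, 162105/1024, -6340365/16384, …
ICs: h(0) = 2.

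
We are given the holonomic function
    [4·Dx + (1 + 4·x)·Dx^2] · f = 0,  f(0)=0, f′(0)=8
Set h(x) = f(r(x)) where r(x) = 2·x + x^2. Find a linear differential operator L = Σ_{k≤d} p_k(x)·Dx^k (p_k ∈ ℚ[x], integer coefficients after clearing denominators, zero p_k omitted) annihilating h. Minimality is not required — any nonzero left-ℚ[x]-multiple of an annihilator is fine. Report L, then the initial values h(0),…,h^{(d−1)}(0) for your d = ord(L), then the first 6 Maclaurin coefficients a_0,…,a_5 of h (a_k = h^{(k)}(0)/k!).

L = (7 + 8·x + 4·x^2)·Dx + (1 + 9·x + 12·x^2 + 4·x^3)·Dx^2  (order 2).
h: a_k = 0, 16, -56, 832/3, -1552, 46336/5, …
ICs: h(0) = 0, h′(0) = 16.

f: a_k = 0, 8, -16, 128/3, -128, 2048/5, …
Change of var in L_f (x↦r) gives L₀.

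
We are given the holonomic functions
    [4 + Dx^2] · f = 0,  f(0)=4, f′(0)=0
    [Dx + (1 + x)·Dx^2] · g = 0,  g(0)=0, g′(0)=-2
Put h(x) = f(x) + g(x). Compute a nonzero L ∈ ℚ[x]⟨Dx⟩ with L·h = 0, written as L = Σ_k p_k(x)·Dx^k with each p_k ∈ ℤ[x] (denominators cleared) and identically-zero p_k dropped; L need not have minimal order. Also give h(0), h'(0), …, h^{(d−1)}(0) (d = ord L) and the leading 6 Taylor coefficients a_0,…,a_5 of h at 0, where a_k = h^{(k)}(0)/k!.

L = (20 + 16·x + 8·x^2)·Dx + (12 + 28·x + 24·x^2 + 8·x^3)·Dx^2 + (5 + 4·x + 2·x^2)·Dx^3 + (3 + 7·x + 6·x^2 + 2·x^3)·Dx^4  (order 4).
h: a_k = 4, -2, -7, -2/3, 19/6, -2/5, …
ICs: h(0) = 4, h′(0) = -2, h′′(0) = -14, h′′′(0) = -4.

f: a_k = 4, 0, -8, 0, 8/3, 0, …
g: a_k = 0, -2, 1, -2/3, 1/2, -2/5, …
h₀=f+g: left-lcm gives L₀, ord ≤ 4.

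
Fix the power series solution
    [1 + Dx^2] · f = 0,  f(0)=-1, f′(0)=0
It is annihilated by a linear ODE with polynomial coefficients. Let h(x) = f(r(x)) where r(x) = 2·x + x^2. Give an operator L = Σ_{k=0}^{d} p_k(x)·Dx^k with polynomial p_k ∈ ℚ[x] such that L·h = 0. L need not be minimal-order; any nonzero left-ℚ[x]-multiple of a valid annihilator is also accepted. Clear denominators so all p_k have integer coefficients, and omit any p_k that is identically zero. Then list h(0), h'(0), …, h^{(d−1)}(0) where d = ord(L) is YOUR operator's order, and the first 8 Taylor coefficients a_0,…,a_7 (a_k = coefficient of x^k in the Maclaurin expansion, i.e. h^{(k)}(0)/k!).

L = (4 + 12·x + 12·x^2 + 4·x^3) - Dx + (1 + x)·Dx^2  (order 2).
h: a_k = -1, 0, 2, 2, -1/6, -4/3, -41/45, -1/15, …
ICs: h(0) = -1, h′(0) = 0.

f: a_k = -1, 0, 1/2, 0, -1/24, 0, 1/720, 0, …
L₀ from L_f via x↦r, Dx↦r'^{-1}Dx.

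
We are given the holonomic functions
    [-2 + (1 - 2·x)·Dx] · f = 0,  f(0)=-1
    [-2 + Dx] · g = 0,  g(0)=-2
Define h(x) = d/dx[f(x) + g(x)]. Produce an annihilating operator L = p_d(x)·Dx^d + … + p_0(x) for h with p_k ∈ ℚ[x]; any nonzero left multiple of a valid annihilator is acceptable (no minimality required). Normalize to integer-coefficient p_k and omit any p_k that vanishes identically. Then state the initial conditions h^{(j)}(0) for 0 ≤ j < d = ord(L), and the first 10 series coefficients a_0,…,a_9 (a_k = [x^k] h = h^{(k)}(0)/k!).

L = (16 + 16·x) + (-10 - 8·x + 8·x^2)·Dx + (1 - 4·x^2)·Dx^2  (order 2).
h: a_k = -6, -16, -32, -208/3, -488/3, -5776/15, -40336/45, -645152/315, -1451528/315, -29030416/2835, …
ICs: h(0) = -6, h′(0) = -16.

f: a_k = -1, -2, -4, -8, -16, -32, -64, -128, -256, -512, …
g: a_k = -2, -4, -4, -8/3, -4/3, -8/15, -8/45, -16/315, -4/315, -8/2835, …
Weyl lclm of L_f,L_g ⇒ L₀ (ord ≤ 2).
Differentiate: ansatz ord ≤ ord L₀ ⇒ L.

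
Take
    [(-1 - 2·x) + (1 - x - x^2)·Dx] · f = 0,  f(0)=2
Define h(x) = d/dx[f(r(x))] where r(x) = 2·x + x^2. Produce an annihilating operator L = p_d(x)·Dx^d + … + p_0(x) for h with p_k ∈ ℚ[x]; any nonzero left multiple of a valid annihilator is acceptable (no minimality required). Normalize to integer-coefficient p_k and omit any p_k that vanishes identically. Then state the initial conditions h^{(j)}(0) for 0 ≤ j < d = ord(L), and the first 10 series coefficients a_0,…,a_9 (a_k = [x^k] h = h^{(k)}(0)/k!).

f: a_k = 2, 2, 4, 6, 10, 16, 26, 42, 68, 110, …
h₀=f(r): pull back L_f along r ⇒ L₀.
Derive L from L₀ (diff closure).
L = (9 + 42·x + 105·x^2 + 164·x^3 + 141·x^4 + 60·x^5 + 10·x^6) + (-1 - 3·x + 9·x^2 + 39·x^3 + 55·x^4 + 39·x^5 + 14·x^6 + 2·x^7)·Dx  (order 1).
h: a_k = 4, 36, 192, 944, 4340, 19140, 82096, 344912, 1426464, 5826640, …
ICs: h(0) = 4.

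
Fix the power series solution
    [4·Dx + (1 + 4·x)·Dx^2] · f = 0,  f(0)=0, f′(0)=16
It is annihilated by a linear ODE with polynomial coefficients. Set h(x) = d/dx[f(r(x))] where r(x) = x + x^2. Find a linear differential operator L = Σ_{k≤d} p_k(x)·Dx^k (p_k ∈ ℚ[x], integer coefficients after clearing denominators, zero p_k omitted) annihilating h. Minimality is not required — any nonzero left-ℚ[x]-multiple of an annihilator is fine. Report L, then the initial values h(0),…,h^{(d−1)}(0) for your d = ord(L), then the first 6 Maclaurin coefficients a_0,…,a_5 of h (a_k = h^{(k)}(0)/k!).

L = 2 + (1 + 2·x)·Dx  (order 1).
h: a_k = 16, -32, 64, -128, 256, -512, …
ICs: h(0) = 16.

f: a_k = 0, 16, -32, 256/3, -256, 4096/5, …
Substitute x→r, Dx→(1/r')Dx; clear ⇒ L₀.
Differentiate: ansatz ord ≤ ord L₀ ⇒ L.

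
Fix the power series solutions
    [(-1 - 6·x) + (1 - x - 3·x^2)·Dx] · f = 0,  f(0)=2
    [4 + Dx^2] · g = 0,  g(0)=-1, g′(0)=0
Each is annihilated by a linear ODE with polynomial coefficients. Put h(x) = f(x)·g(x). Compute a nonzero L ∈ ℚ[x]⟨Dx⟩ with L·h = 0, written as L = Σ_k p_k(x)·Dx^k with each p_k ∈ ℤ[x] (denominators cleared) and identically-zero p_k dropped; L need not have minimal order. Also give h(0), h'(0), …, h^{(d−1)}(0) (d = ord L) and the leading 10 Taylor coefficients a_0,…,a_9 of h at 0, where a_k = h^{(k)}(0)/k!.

f: a_k = 2, 2, 8, 14, 38, 80, 194, 434, 1016, 2318, …
g: a_k = -1, 0, 2, 0, -2/3, 0, 4/45, 0, -2/315, 0, …
Product ⇒ symmetric product L₀, ord ≤ 2.
L = (2 + 4·x + 12·x^2) + (2 + 12·x)·Dx + (-1 + x + 3·x^2)·Dx^2  (order 2).
h: a_k = -2, -2, -4, -10, -70/3, -160/3, -5542/45, -12742/45, -41116/63, -473162/315, …
ICs: h(0) = -2, h′(0) = -2.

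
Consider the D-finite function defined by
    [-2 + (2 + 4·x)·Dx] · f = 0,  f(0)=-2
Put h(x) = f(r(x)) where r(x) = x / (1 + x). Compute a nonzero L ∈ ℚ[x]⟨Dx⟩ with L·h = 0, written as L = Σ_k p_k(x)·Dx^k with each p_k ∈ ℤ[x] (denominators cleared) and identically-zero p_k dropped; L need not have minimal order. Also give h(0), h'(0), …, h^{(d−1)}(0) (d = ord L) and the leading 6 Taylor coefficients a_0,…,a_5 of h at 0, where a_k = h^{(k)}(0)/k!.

f: a_k = -2, -2, 1, -1, 5/4, -7/4, …
Substitute x→r, Dx→(1/r')Dx; clear ⇒ L₀.
L = -1 + (1 + 4·x + 3·x^2)·Dx  (order 1).
h: a_k = -2, -2, 3, -5, 37/4, -75/4, …
ICs: h(0) = -2.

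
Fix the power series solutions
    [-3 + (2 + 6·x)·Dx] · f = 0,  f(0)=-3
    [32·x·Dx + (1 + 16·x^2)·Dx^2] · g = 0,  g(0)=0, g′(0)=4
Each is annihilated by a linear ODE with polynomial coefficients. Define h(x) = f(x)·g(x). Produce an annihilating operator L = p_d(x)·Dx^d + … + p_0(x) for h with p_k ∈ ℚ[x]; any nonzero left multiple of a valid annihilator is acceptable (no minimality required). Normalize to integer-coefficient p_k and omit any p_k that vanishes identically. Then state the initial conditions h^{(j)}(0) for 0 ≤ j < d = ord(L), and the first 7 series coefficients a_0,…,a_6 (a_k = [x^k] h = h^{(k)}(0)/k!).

L = (27 - 192·x - 144·x^2) + (-12 + 92·x + 576·x^2 + 576·x^3)·Dx + (4 + 24·x + 100·x^2 + 384·x^3 + 576·x^4)·Dx^2  (order 2).
h: a_k = 0, -12, -18, 155/2, 303/4, -103749/160, -285867/320, …
ICs: h(0) = 0, h′(0) = -12.

f: a_k = -3, -9/2, 27/8, -81/16, 1215/128, -5103/256, 45927/1024, …
g: a_k = 0, 4, 0, -64/3, 0, 1024/5, 0, …
h₀=f·g: eliminate ⇒ L₀, order ≤ 1·2.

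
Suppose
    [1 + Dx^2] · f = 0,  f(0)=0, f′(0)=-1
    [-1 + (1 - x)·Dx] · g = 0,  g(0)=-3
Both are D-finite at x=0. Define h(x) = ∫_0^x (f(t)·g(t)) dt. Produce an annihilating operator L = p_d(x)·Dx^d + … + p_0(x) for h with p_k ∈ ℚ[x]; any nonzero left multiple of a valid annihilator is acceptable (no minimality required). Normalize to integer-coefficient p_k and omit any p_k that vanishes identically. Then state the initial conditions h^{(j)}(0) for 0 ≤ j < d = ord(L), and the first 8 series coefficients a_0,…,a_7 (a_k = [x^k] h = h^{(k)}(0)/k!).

f: a_k = 0, -1, 0, 1/6, 0, -1/120, 0, 1/5040, …
g: a_k = -3, -3, -3, -3, -3, -3, -3, -3, …
Sym-product of L_f,L_g gives L₀ (≤ ord 2).
h=∫h₀ ⇒ L = L₀·Dx.
L = (-1 + x)·Dx + 2·Dx^2 + (-1 + x)·Dx^3  (order 3).
h: a_k = 0, 0, 3/2, 1, 5/8, 1/2, 101/240, 101/280, …
ICs: h(0) = 0, h′(0) = 0, h′′(0) = 3.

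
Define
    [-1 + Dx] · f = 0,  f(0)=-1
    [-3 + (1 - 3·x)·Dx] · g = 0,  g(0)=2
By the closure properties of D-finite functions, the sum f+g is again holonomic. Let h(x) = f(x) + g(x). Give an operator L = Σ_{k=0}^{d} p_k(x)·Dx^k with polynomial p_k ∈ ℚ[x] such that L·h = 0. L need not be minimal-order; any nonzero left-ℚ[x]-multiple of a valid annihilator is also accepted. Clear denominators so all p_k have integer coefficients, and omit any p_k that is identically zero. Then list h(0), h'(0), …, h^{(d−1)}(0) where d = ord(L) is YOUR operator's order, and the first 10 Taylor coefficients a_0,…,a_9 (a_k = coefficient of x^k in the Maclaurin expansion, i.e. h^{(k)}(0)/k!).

L = (15 + 9·x) + (-17 - 6·x + 9·x^2)·Dx + (2 - 3·x - 9·x^2)·Dx^2  (order 2).
h: a_k = 1, 5, 35/2, 323/6, 3887/24, 58319/120, 1049759/720, 22044959/5040, 529079039/40320, 14285134079/362880, …
ICs: h(0) = 1, h′(0) = 5.

f: a_k = -1, -1, -1/2, -1/6, -1/24, -1/120, -1/720, -1/5040, -1/40320, -1/362880, …
g: a_k = 2, 6, 18, 54, 162, 486, 1458, 4374, 13122, 39366, …
f+g: L₀ = lclm(L_f,L_g), ord ≤ 1+1.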